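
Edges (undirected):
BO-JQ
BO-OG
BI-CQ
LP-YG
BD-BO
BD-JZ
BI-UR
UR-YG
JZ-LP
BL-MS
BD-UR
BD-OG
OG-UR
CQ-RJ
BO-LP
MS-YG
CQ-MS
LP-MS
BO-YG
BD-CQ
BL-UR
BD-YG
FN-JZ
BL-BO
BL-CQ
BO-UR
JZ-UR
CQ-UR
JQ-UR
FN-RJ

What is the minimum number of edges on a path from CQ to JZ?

2

Level 0: CQ
Level 1: BD, BI, BL, MS, RJ, UR
Level 2: BO, FN, JQ, JZ, LP, OG, YG
JZ first appears at level 2.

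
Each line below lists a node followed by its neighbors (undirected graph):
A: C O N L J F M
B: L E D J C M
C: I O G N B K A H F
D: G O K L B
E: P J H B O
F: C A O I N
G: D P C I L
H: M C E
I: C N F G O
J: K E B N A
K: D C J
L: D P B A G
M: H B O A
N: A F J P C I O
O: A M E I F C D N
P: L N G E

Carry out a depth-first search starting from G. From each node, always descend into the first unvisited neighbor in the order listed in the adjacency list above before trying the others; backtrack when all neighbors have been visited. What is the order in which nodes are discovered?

G, D, O, A, C, I, N, F, J, K, E, P, L, B, M, H

Visit G
G → D
D → O
O → A
A → C
C → I
I → N
N → F
N → J
J → K
J → E
E → P
P → L
L → B
B → M
M → H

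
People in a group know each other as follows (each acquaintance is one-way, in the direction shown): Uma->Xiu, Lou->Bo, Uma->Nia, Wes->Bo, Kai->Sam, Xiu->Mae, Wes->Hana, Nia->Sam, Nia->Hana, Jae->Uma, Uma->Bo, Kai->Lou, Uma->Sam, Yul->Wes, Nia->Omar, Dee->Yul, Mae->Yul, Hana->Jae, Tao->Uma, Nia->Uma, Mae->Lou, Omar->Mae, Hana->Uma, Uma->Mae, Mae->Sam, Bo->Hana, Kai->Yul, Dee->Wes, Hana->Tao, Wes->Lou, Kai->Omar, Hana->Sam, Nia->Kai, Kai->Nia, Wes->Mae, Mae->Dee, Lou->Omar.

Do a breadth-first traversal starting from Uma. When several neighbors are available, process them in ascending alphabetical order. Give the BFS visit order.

Visit Uma; enqueue Bo, Mae, Nia, Sam, Xiu → queue [Bo, Mae, Nia, Sam, Xiu]
Visit Bo; enqueue Hana → queue [Mae, Nia, Sam, Xiu, Hana]
Visit Mae; enqueue Dee, Lou, Yul → queue [Nia, Sam, Xiu, Hana, Dee, Lou, Yul]
Visit Nia; enqueue Kai, Omar → queue [Sam, Xiu, Hana, Dee, Lou, Yul, Kai, Omar]
Visit Sam → queue [Xiu, Hana, Dee, Lou, Yul, Kai, Omar]
Visit Xiu → queue [Hana, Dee, Lou, Yul, Kai, Omar]
Visit Hana; enqueue Jae, Tao → queue [Dee, Lou, Yul, Kai, Omar, Jae, Tao]
Visit Dee; enqueue Wes → queue [Lou, Yul, Kai, Omar, Jae, Tao, Wes]
Visit Lou → queue [Yul, Kai, Omar, Jae, Tao, Wes]
Visit Yul → queue [Kai, Omar, Jae, Tao, Wes]
Visit Kai → queue [Omar, Jae, Tao, Wes]
Visit Omar → queue [Jae, Tao, Wes]
Visit Jae → queue [Tao, Wes]
Visit Tao → queue [Wes]
Visit Wes → queue []

Uma, Bo, Mae, Nia, Sam, Xiu, Hana, Dee, Lou, Yul, Kai, Omar, Jae, Tao, Wes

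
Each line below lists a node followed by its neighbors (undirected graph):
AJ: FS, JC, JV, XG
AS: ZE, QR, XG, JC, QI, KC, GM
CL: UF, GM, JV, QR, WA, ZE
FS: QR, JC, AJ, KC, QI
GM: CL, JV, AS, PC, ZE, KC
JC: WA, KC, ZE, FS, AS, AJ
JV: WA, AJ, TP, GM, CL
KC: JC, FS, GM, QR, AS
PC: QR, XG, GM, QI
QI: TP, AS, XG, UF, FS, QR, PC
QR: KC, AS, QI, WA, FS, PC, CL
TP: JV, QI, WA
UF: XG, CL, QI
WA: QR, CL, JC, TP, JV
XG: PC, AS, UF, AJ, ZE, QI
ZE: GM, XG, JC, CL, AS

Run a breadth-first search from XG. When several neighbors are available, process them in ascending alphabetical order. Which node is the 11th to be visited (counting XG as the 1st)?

GM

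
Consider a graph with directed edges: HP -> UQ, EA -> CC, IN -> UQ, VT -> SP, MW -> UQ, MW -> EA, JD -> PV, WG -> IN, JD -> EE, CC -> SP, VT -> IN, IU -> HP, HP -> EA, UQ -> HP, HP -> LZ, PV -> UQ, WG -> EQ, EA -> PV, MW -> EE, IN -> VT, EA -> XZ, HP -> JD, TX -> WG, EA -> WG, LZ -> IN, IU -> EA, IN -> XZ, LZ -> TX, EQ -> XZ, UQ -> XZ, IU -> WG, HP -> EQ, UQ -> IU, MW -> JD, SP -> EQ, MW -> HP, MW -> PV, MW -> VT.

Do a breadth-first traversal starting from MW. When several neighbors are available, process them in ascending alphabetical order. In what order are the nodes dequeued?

MW, EA, EE, HP, JD, PV, UQ, VT, CC, WG, XZ, EQ, LZ, IU, IN, SP, TX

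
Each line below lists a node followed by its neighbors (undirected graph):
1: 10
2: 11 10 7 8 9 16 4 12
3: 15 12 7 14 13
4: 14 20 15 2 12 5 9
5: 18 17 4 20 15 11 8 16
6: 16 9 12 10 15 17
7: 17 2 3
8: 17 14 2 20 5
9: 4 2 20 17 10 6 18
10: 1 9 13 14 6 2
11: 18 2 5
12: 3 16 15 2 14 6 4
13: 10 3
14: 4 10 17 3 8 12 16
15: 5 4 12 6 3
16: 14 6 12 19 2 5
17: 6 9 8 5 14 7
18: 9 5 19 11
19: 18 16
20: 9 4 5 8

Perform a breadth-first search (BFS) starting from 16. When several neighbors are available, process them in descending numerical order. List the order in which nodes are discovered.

Visit 16; enqueue 19, 14, 12, 6, 5, 2 → queue [19, 14, 12, 6, 5, 2]
Visit 19; enqueue 18 → queue [14, 12, 6, 5, 2, 18]
Visit 14; enqueue 17, 10, 8, 4, 3 → queue [12, 6, 5, 2, 18, 17, 10, 8, 4, 3]
Visit 12; enqueue 15 → queue [6, 5, 2, 18, 17, 10, 8, 4, 3, 15]
Visit 6; enqueue 9 → queue [5, 2, 18, 17, 10, 8, 4, 3, 15, 9]
Visit 5; enqueue 20, 11 → queue [2, 18, 17, 10, 8, 4, 3, 15, 9, 20, 11]
Visit 2; enqueue 7 → queue [18, 17, 10, 8, 4, 3, 15, 9, 20, 11, 7]
Visit 18 → queue [17, 10, 8, 4, 3, 15, 9, 20, 11, 7]
Visit 17 → queue [10, 8, 4, 3, 15, 9, 20, 11, 7]
Visit 10; enqueue 13, 1 → queue [8, 4, 3, 15, 9, 20, 11, 7, 13, 1]
Visit 8 → queue [4, 3, 15, 9, 20, 11, 7, 13, 1]
Visit 4 → queue [3, 15, 9, 20, 11, 7, 13, 1]
Visit 3 → queue [15, 9, 20, 11, 7, 13, 1]
Visit 15 → queue [9, 20, 11, 7, 13, 1]
Visit 9 → queue [20, 11, 7, 13, 1]
Visit 20 → queue [11, 7, 13, 1]
Visit 11 → queue [7, 13, 1]
Visit 7 → queue [13, 1]
Visit 13 → queue [1]
Visit 1 → queue []

16, 19, 14, 12, 6, 5, 2, 18, 17, 10, 8, 4, 3, 15, 9, 20, 11, 7, 13, 1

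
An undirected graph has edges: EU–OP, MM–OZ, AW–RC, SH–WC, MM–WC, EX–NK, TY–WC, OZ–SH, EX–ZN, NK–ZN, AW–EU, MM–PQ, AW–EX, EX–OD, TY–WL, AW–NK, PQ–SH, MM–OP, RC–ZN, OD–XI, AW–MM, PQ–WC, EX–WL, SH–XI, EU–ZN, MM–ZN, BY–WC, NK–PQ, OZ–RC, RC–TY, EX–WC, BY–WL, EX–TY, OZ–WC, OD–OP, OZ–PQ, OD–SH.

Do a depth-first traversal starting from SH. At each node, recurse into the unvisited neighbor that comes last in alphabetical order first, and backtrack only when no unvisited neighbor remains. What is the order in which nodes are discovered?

Visit SH
SH → XI
XI → OD
OD → OP
OP → MM
MM → ZN
ZN → RC
RC → TY
TY → WL
WL → EX
EX → WC
WC → PQ
PQ → OZ
PQ → NK
NK → AW
AW → EU
WC → BY

SH, XI, OD, OP, MM, ZN, RC, TY, WL, EX, WC, PQ, OZ, NK, AW, EU, BY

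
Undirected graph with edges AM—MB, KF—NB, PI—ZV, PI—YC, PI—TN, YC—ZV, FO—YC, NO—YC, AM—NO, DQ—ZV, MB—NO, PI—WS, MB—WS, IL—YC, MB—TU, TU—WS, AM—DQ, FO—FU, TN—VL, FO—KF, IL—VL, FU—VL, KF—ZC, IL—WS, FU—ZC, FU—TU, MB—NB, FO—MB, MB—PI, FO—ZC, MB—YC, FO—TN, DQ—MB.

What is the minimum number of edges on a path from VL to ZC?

Level 0: VL
Level 1: FU, IL, TN
Level 2: FO, PI, TU, WS, YC, ZC
Level 3: KF, MB, NO, ZV
Level 4: AM, DQ, NB
ZC first appears at level 2.

2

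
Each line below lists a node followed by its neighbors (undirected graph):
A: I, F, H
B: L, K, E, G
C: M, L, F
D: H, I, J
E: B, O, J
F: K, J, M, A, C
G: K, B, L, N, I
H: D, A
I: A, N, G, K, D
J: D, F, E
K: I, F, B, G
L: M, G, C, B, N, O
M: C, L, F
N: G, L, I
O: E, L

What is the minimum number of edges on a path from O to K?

3

Level 0: O
Level 1: E, L
Level 2: B, C, G, J, M, N
Level 3: D, F, I, K
Level 4: A, H
K first appears at level 3.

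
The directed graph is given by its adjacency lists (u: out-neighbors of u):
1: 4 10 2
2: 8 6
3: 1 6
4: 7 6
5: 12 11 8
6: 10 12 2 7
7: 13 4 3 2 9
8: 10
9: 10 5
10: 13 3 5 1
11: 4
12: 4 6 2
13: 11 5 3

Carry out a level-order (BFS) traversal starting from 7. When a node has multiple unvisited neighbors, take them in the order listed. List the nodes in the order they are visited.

Visit 7; enqueue 13, 4, 3, 2, 9 → queue [13, 4, 3, 2, 9]
Visit 13; enqueue 11, 5 → queue [4, 3, 2, 9, 11, 5]
Visit 4; enqueue 6 → queue [3, 2, 9, 11, 5, 6]
Visit 3; enqueue 1 → queue [2, 9, 11, 5, 6, 1]
Visit 2; enqueue 8 → queue [9, 11, 5, 6, 1, 8]
Visit 9; enqueue 10 → queue [11, 5, 6, 1, 8, 10]
Visit 11 → queue [5, 6, 1, 8, 10]
Visit 5; enqueue 12 → queue [6, 1, 8, 10, 12]
Visit 6 → queue [1, 8, 10, 12]
Visit 1 → queue [8, 10, 12]
Visit 8 → queue [10, 12]
Visit 10 → queue [12]
Visit 12 → queue []

7 -> 13 -> 4 -> 3 -> 2 -> 9 -> 11 -> 5 -> 6 -> 1 -> 8 -> 10 -> 12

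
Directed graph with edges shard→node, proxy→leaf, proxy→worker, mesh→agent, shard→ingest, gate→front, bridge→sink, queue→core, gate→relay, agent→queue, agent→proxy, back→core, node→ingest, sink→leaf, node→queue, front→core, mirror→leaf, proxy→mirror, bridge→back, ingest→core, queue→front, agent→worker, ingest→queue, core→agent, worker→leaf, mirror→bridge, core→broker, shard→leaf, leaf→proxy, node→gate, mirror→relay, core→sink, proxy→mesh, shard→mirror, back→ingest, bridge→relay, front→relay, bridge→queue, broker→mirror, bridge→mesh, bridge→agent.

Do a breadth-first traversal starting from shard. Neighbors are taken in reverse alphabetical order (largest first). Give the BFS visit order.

shard -> node -> mirror -> leaf -> ingest -> queue -> gate -> relay -> bridge -> proxy -> core -> front -> sink -> mesh -> back -> agent -> worker -> broker

Visit shard; enqueue node, mirror, leaf, ingest → queue [node, mirror, leaf, ingest]
Visit node; enqueue queue, gate → queue [mirror, leaf, ingest, queue, gate]
Visit mirror; enqueue relay, bridge → queue [leaf, ingest, queue, gate, relay, bridge]
Visit leaf; enqueue proxy → queue [ingest, queue, gate, relay, bridge, proxy]
Visit ingest; enqueue core → queue [queue, gate, relay, bridge, proxy, core]
Visit queue; enqueue front → queue [gate, relay, bridge, proxy, core, front]
Visit gate → queue [relay, bridge, proxy, core, front]
Visit relay → queue [bridge, proxy, core, front]
Visit bridge; enqueue sink, mesh, back, agent → queue [proxy, core, front, sink, mesh, back, agent]
Visit proxy; enqueue worker → queue [core, front, sink, mesh, back, agent, worker]
Visit core; enqueue broker → queue [front, sink, mesh, back, agent, worker, broker]
Visit front → queue [sink, mesh, back, agent, worker, broker]
Visit sink → queue [mesh, back, agent, worker, broker]
Visit mesh → queue [back, agent, worker, broker]
Visit back → queue [agent, worker, broker]
Visit agent → queue [worker, broker]
Visit worker → queue [broker]
Visit broker → queue []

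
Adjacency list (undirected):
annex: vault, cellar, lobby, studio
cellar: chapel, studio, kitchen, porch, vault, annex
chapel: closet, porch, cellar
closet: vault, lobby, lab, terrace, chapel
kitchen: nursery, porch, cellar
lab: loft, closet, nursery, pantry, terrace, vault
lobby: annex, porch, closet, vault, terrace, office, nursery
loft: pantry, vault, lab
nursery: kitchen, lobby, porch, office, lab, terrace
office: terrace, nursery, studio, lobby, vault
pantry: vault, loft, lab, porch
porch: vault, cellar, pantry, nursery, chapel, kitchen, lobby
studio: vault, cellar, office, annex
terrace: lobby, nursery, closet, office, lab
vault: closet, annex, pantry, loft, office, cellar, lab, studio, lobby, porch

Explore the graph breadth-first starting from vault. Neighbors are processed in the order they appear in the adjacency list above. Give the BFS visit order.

Visit vault; enqueue closet, annex, pantry, loft, office, cellar, lab, studio, lobby, porch → queue [closet, annex, pantry, loft, office, cellar, lab, studio, lobby, porch]
Visit closet; enqueue terrace, chapel → queue [annex, pantry, loft, office, cellar, lab, studio, lobby, porch, terrace, chapel]
Visit annex → queue [pantry, loft, office, cellar, lab, studio, lobby, porch, terrace, chapel]
Visit pantry → queue [loft, office, cellar, lab, studio, lobby, porch, terrace, chapel]
Visit loft → queue [office, cellar, lab, studio, lobby, porch, terrace, chapel]
Visit office; enqueue nursery → queue [cellar, lab, studio, lobby, porch, terrace, chapel, nursery]
Visit cellar; enqueue kitchen → queue [lab, studio, lobby, porch, terrace, chapel, nursery, kitchen]
Visit lab → queue [studio, lobby, porch, terrace, chapel, nursery, kitchen]
Visit studio → queue [lobby, porch, terrace, chapel, nursery, kitchen]
Visit lobby → queue [porch, terrace, chapel, nursery, kitchen]
Visit porch → queue [terrace, chapel, nursery, kitchen]
Visit terrace → queue [chapel, nursery, kitchen]
Visit chapel → queue [nursery, kitchen]
Visit nursery → queue [kitchen]
Visit kitchen → queue []

vault, closet, annex, pantry, loft, office, cellar, lab, studio, lobby, porch, terrace, chapel, nursery, kitchen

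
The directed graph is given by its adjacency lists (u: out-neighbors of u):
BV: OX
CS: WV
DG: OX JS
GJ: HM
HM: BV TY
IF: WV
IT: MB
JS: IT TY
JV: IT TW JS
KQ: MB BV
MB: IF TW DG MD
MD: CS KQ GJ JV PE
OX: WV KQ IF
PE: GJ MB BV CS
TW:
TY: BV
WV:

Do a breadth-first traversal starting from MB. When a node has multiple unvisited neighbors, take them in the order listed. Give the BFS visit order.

Visit MB; enqueue IF, TW, DG, MD → queue [IF, TW, DG, MD]
Visit IF; enqueue WV → queue [TW, DG, MD, WV]
Visit TW → queue [DG, MD, WV]
Visit DG; enqueue OX, JS → queue [MD, WV, OX, JS]
Visit MD; enqueue CS, KQ, GJ, JV, PE → queue [WV, OX, JS, CS, KQ, GJ, JV, PE]
Visit WV → queue [OX, JS, CS, KQ, GJ, JV, PE]
Visit OX → queue [JS, CS, KQ, GJ, JV, PE]
Visit JS; enqueue IT, TY → queue [CS, KQ, GJ, JV, PE, IT, TY]
Visit CS → queue [KQ, GJ, JV, PE, IT, TY]
Visit KQ; enqueue BV → queue [GJ, JV, PE, IT, TY, BV]
Visit GJ; enqueue HM → queue [JV, PE, IT, TY, BV, HM]
Visit JV → queue [PE, IT, TY, BV, HM]
Visit PE → queue [IT, TY, BV, HM]
Visit IT → queue [TY, BV, HM]
Visit TY → queue [BV, HM]
Visit BV → queue [HM]
Visit HM → queue []

MB, IF, TW, DG, MD, WV, OX, JS, CS, KQ, GJ, JV, PE, IT, TY, BV, HM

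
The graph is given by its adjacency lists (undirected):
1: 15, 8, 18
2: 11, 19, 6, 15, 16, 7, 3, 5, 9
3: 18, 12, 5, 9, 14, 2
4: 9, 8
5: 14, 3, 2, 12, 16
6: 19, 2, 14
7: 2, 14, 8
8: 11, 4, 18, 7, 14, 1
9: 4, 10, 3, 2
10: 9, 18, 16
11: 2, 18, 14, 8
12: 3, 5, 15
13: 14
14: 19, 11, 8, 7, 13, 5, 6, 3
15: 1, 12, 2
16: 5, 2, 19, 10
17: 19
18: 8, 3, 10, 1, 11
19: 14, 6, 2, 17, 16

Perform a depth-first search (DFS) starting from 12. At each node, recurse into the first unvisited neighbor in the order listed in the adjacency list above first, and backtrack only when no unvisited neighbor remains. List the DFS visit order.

Visit 12
12 → 3
3 → 18
18 → 8
8 → 11
11 → 2
2 → 19
19 → 14
14 → 7
14 → 13
14 → 5
5 → 16
16 → 10
10 → 9
9 → 4
14 → 6
19 → 17
2 → 15
15 → 1

12 -> 3 -> 18 -> 8 -> 11 -> 2 -> 19 -> 14 -> 7 -> 13 -> 5 -> 16 -> 10 -> 9 -> 4 -> 6 -> 17 -> 15 -> 1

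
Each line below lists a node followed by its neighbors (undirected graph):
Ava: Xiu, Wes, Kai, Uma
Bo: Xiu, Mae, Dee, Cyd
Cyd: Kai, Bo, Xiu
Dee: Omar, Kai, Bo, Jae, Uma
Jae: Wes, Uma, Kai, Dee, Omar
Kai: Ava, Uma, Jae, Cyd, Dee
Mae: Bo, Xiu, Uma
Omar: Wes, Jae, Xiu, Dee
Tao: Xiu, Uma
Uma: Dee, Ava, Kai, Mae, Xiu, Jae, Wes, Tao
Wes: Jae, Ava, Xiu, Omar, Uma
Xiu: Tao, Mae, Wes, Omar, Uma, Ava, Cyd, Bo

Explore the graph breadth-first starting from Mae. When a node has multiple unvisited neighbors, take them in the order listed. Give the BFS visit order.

Mae, Bo, Xiu, Uma, Dee, Cyd, Tao, Wes, Omar, Ava, Kai, Jae

Visit Mae; enqueue Bo, Xiu, Uma → queue [Bo, Xiu, Uma]
Visit Bo; enqueue Dee, Cyd → queue [Xiu, Uma, Dee, Cyd]
Visit Xiu; enqueue Tao, Wes, Omar, Ava → queue [Uma, Dee, Cyd, Tao, Wes, Omar, Ava]
Visit Uma; enqueue Kai, Jae → queue [Dee, Cyd, Tao, Wes, Omar, Ava, Kai, Jae]
Visit Dee → queue [Cyd, Tao, Wes, Omar, Ava, Kai, Jae]
Visit Cyd → queue [Tao, Wes, Omar, Ava, Kai, Jae]
Visit Tao → queue [Wes, Omar, Ava, Kai, Jae]
Visit Wes → queue [Omar, Ava, Kai, Jae]
Visit Omar → queue [Ava, Kai, Jae]
Visit Ava → queue [Kai, Jae]
Visit Kai → queue [Jae]
Visit Jae → queue []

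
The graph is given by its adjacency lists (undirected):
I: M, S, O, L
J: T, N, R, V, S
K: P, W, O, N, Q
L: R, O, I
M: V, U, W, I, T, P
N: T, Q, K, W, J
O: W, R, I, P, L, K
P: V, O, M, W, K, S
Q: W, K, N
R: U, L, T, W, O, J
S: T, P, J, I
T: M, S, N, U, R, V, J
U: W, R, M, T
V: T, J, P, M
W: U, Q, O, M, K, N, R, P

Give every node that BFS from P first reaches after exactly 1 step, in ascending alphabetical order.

Level 0: P
Level 1: K, M, O, S, V, W
Level 2: I, J, L, N, Q, R, T, U

K, M, O, S, V, W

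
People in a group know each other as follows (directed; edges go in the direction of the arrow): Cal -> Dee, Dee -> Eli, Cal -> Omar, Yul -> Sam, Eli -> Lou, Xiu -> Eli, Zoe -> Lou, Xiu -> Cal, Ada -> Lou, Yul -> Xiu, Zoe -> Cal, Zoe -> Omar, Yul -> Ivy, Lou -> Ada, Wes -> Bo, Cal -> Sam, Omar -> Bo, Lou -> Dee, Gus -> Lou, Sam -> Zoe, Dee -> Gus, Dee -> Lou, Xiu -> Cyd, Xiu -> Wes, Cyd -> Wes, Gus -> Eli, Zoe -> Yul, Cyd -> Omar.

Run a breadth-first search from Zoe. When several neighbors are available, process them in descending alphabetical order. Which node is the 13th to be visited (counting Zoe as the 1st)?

Visit Zoe; enqueue Yul, Omar, Lou, Cal → queue [Yul, Omar, Lou, Cal]
Visit Yul; enqueue Xiu, Sam, Ivy → queue [Omar, Lou, Cal, Xiu, Sam, Ivy]
Visit Omar; enqueue Bo → queue [Lou, Cal, Xiu, Sam, Ivy, Bo]
Visit Lou; enqueue Dee, Ada → queue [Cal, Xiu, Sam, Ivy, Bo, Dee, Ada]
Visit Cal → queue [Xiu, Sam, Ivy, Bo, Dee, Ada]
Visit Xiu; enqueue Wes, Eli, Cyd → queue [Sam, Ivy, Bo, Dee, Ada, Wes, Eli, Cyd]
Visit Sam → queue [Ivy, Bo, Dee, Ada, Wes, Eli, Cyd]
Visit Ivy → queue [Bo, Dee, Ada, Wes, Eli, Cyd]
Visit Bo → queue [Dee, Ada, Wes, Eli, Cyd]
Visit Dee; enqueue Gus → queue [Ada, Wes, Eli, Cyd, Gus]
Visit Ada → queue [Wes, Eli, Cyd, Gus]
Visit Wes → queue [Eli, Cyd, Gus]
Visit Eli → queue [Cyd, Gus]
Visit Cyd → queue [Gus]
Visit Gus → queue []

Visit order: Zoe, Yul, Omar, Lou, Cal, Xiu, Sam, Ivy, Bo, Dee, Ada, Wes, Eli, Cyd, Gus

Eli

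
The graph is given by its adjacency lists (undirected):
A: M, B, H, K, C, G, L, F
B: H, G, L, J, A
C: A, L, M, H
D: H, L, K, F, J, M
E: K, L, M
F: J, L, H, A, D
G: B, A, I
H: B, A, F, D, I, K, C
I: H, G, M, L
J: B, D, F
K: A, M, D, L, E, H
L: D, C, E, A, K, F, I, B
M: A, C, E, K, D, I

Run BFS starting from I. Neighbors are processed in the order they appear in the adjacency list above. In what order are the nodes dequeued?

I -> H -> G -> M -> L -> B -> A -> F -> D -> K -> C -> E -> J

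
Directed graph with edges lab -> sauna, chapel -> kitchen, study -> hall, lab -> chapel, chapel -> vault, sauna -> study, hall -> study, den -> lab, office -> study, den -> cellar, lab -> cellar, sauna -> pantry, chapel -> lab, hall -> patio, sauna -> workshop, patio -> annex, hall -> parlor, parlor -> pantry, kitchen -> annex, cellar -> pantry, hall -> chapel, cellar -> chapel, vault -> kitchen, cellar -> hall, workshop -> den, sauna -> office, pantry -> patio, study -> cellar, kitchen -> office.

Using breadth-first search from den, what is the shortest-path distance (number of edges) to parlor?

Level 0: den
Level 1: cellar, lab
Level 2: chapel, hall, pantry, sauna
Level 3: kitchen, office, parlor, patio, study, vault, workshop
Level 4: annex
parlor first appears at level 3.

3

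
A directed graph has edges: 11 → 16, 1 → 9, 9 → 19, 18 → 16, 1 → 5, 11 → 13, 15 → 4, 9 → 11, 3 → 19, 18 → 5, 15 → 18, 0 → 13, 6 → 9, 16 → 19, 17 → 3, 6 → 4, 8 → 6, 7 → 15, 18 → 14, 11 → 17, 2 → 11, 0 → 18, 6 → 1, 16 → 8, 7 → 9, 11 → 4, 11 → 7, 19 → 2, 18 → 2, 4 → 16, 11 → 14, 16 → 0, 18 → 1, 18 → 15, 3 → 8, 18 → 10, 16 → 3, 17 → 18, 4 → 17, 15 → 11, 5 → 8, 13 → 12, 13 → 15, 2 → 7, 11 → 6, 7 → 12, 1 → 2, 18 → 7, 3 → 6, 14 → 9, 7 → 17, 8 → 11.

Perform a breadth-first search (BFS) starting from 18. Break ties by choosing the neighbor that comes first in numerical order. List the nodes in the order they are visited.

Visit 18; enqueue 1, 2, 5, 7, 10, 14, 15, 16 → queue [1, 2, 5, 7, 10, 14, 15, 16]
Visit 1; enqueue 9 → queue [2, 5, 7, 10, 14, 15, 16, 9]
Visit 2; enqueue 11 → queue [5, 7, 10, 14, 15, 16, 9, 11]
Visit 5; enqueue 8 → queue [7, 10, 14, 15, 16, 9, 11, 8]
Visit 7; enqueue 12, 17 → queue [10, 14, 15, 16, 9, 11, 8, 12, 17]
Visit 10 → queue [14, 15, 16, 9, 11, 8, 12, 17]
Visit 14 → queue [15, 16, 9, 11, 8, 12, 17]
Visit 15; enqueue 4 → queue [16, 9, 11, 8, 12, 17, 4]
Visit 16; enqueue 0, 3, 19 → queue [9, 11, 8, 12, 17, 4, 0, 3, 19]
Visit 9 → queue [11, 8, 12, 17, 4, 0, 3, 19]
Visit 11; enqueue 6, 13 → queue [8, 12, 17, 4, 0, 3, 19, 6, 13]
Visit 8 → queue [12, 17, 4, 0, 3, 19, 6, 13]
Visit 12 → queue [17, 4, 0, 3, 19, 6, 13]
Visit 17 → queue [4, 0, 3, 19, 6, 13]
Visit 4 → queue [0, 3, 19, 6, 13]
Visit 0 → queue [3, 19, 6, 13]
Visit 3 → queue [19, 6, 13]
Visit 19 → queue [6, 13]
Visit 6 → queue [13]
Visit 13 → queue []

18, 1, 2, 5, 7, 10, 14, 15, 16, 9, 11, 8, 12, 17, 4, 0, 3, 19, 6, 13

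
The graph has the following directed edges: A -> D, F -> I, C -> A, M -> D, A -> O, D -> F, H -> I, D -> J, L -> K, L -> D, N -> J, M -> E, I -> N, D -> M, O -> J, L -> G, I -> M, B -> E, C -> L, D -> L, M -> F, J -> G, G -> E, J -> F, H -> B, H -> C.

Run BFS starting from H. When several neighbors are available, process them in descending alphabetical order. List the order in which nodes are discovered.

Visit H; enqueue I, C, B → queue [I, C, B]
Visit I; enqueue N, M → queue [C, B, N, M]
Visit C; enqueue L, A → queue [B, N, M, L, A]
Visit B; enqueue E → queue [N, M, L, A, E]
Visit N; enqueue J → queue [M, L, A, E, J]
Visit M; enqueue F, D → queue [L, A, E, J, F, D]
Visit L; enqueue K, G → queue [A, E, J, F, D, K, G]
Visit A; enqueue O → queue [E, J, F, D, K, G, O]
Visit E → queue [J, F, D, K, G, O]
Visit J → queue [F, D, K, G, O]
Visit F → queue [D, K, G, O]
Visit D → queue [K, G, O]
Visit K → queue [G, O]
Visit G → queue [O]
Visit O → queue []

H, I, C, B, N, M, L, A, E, J, F, D, K, G, O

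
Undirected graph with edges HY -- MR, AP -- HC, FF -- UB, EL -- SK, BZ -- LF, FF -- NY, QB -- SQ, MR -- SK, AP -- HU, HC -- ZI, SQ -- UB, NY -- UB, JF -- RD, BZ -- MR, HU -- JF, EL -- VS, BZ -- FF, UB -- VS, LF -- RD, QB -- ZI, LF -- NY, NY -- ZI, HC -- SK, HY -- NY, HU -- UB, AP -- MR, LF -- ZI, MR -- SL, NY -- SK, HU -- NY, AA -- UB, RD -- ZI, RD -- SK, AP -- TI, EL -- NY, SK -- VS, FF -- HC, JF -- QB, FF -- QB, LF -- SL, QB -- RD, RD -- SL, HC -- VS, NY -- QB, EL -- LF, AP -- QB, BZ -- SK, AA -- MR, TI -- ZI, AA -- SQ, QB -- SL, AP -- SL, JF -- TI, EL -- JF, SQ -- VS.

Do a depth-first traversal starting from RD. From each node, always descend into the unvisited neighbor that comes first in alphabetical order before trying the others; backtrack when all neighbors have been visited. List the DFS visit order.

Visit RD
RD → JF
JF → EL
EL → LF
LF → BZ
BZ → FF
FF → HC
HC → AP
AP → HU
HU → NY
NY → HY
HY → MR
MR → AA
AA → SQ
SQ → QB
QB → SL
QB → ZI
ZI → TI
SQ → UB
UB → VS
VS → SK

RD → JF → EL → LF → BZ → FF → HC → AP → HU → NY → HY → MR → AA → SQ → QB → SL → ZI → TI → UB → VS → SK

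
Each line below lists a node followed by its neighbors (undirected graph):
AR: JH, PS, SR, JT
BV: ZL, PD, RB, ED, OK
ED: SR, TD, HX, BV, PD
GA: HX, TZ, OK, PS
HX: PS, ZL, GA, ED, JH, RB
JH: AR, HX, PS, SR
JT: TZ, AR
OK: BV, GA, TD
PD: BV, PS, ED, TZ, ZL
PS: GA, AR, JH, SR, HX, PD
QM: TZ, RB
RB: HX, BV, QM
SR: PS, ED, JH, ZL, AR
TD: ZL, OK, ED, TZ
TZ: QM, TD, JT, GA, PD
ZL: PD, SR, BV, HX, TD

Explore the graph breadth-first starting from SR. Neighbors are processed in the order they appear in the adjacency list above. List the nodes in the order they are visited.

SR → PS → ED → JH → ZL → AR → GA → HX → PD → TD → BV → JT → TZ → OK → RB → QM

Visit SR; enqueue PS, ED, JH, ZL, AR → queue [PS, ED, JH, ZL, AR]
Visit PS; enqueue GA, HX, PD → queue [ED, JH, ZL, AR, GA, HX, PD]
Visit ED; enqueue TD, BV → queue [JH, ZL, AR, GA, HX, PD, TD, BV]
Visit JH → queue [ZL, AR, GA, HX, PD, TD, BV]
Visit ZL → queue [AR, GA, HX, PD, TD, BV]
Visit AR; enqueue JT → queue [GA, HX, PD, TD, BV, JT]
Visit GA; enqueue TZ, OK → queue [HX, PD, TD, BV, JT, TZ, OK]
Visit HX; enqueue RB → queue [PD, TD, BV, JT, TZ, OK, RB]
Visit PD → queue [TD, BV, JT, TZ, OK, RB]
Visit TD → queue [BV, JT, TZ, OK, RB]
Visit BV → queue [JT, TZ, OK, RB]
Visit JT → queue [TZ, OK, RB]
Visit TZ; enqueue QM → queue [OK, RB, QM]
Visit OK → queue [RB, QM]
Visit RB → queue [QM]
Visit QM → queue []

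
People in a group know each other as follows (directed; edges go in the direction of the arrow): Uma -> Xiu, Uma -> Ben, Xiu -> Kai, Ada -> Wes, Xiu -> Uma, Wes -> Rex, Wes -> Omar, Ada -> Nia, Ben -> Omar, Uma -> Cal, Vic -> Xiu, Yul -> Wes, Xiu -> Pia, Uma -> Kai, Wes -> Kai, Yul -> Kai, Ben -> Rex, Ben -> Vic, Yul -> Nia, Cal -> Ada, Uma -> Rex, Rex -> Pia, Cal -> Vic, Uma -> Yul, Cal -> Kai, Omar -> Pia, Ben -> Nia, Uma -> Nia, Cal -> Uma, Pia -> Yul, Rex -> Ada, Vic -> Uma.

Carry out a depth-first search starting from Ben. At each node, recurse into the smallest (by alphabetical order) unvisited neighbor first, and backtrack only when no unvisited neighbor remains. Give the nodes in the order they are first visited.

Ben → Nia → Omar → Pia → Yul → Kai → Wes → Rex → Ada → Vic → Uma → Cal → Xiu

Visit Ben
Ben → Nia
Ben → Omar
Omar → Pia
Pia → Yul
Yul → Kai
Yul → Wes
Wes → Rex
Rex → Ada
Ben → Vic
Vic → Uma
Uma → Cal
Uma → Xiu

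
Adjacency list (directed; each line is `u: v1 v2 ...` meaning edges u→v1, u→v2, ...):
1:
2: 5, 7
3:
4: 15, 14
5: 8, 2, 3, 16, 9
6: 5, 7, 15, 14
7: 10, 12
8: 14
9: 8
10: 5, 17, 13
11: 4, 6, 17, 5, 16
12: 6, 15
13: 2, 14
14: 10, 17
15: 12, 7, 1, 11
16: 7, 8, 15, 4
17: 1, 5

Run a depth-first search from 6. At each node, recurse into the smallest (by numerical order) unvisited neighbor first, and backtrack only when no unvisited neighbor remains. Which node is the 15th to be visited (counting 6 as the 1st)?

Visit 6
6 → 5
5 → 2
2 → 7
7 → 10
10 → 13
13 → 14
14 → 17
17 → 1
7 → 12
12 → 15
15 → 11
11 → 4
11 → 16
16 → 8
5 → 3
5 → 9

Visit order: 6, 5, 2, 7, 10, 13, 14, 17, 1, 12, 15, 11, 4, 16, 8, 3, 9

8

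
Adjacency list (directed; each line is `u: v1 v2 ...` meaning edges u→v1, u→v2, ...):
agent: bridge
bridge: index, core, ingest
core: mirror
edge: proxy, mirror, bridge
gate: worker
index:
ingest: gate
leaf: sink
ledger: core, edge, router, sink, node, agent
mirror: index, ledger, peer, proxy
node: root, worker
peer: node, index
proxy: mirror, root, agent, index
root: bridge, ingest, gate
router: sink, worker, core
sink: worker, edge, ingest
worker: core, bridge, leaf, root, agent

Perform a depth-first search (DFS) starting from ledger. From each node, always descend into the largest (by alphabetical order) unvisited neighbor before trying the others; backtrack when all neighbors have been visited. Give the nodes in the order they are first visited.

ledger → sink → worker → root → ingest → gate → bridge → index → core → mirror → proxy → agent → peer → node → leaf → edge → router

Visit ledger
ledger → sink
sink → worker
worker → root
root → ingest
ingest → gate
root → bridge
bridge → index
bridge → core
core → mirror
mirror → proxy
proxy → agent
mirror → peer
peer → node
worker → leaf
sink → edge
ledger → router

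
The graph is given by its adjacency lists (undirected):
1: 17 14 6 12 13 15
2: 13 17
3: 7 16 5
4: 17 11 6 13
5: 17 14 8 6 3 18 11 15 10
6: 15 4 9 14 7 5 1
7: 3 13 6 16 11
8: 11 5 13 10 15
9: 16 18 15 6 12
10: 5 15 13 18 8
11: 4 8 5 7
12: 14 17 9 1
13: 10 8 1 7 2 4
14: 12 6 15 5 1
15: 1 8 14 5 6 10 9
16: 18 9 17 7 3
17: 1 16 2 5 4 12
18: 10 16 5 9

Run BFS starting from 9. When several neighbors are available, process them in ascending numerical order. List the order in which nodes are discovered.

Visit 9; enqueue 6, 12, 15, 16, 18 → queue [6, 12, 15, 16, 18]
Visit 6; enqueue 1, 4, 5, 7, 14 → queue [12, 15, 16, 18, 1, 4, 5, 7, 14]
Visit 12; enqueue 17 → queue [15, 16, 18, 1, 4, 5, 7, 14, 17]
Visit 15; enqueue 8, 10 → queue [16, 18, 1, 4, 5, 7, 14, 17, 8, 10]
Visit 16; enqueue 3 → queue [18, 1, 4, 5, 7, 14, 17, 8, 10, 3]
Visit 18 → queue [1, 4, 5, 7, 14, 17, 8, 10, 3]
Visit 1; enqueue 13 → queue [4, 5, 7, 14, 17, 8, 10, 3, 13]
Visit 4; enqueue 11 → queue [5, 7, 14, 17, 8, 10, 3, 13, 11]
Visit 5 → queue [7, 14, 17, 8, 10, 3, 13, 11]
Visit 7 → queue [14, 17, 8, 10, 3, 13, 11]
Visit 14 → queue [17, 8, 10, 3, 13, 11]
Visit 17; enqueue 2 → queue [8, 10, 3, 13, 11, 2]
Visit 8 → queue [10, 3, 13, 11, 2]
Visit 10 → queue [3, 13, 11, 2]
Visit 3 → queue [13, 11, 2]
Visit 13 → queue [11, 2]
Visit 11 → queue [2]
Visit 2 → queue []

9 → 6 → 12 → 15 → 16 → 18 → 1 → 4 → 5 → 7 → 14 → 17 → 8 → 10 → 3 → 13 → 11 → 2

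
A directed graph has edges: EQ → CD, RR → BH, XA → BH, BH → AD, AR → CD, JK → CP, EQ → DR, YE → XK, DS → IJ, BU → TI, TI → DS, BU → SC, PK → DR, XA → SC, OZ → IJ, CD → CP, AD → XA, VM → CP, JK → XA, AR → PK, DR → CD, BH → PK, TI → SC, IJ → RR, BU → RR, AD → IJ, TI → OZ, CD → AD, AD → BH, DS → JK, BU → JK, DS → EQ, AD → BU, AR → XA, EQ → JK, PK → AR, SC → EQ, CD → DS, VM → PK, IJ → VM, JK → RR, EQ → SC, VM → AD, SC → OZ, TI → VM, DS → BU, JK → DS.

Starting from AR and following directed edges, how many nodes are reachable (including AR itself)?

BFS from AR visits: AR, CD, PK, XA, AD, CP, DS, DR, BH, SC, BU, IJ, EQ, JK, OZ, RR, TI, VM
Reachable nodes: 18 of 20 total.

18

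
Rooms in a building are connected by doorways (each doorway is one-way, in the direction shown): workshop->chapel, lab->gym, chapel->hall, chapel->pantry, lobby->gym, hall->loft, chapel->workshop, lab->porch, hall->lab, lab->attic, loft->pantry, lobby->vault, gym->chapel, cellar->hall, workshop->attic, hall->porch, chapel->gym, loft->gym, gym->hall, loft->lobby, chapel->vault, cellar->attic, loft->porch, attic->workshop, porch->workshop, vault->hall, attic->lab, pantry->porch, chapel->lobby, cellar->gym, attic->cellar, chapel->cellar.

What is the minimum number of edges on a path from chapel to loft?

2

Level 0: chapel
Level 1: cellar, gym, hall, lobby, pantry, vault, workshop
Level 2: attic, lab, loft, porch
loft first appears at level 2.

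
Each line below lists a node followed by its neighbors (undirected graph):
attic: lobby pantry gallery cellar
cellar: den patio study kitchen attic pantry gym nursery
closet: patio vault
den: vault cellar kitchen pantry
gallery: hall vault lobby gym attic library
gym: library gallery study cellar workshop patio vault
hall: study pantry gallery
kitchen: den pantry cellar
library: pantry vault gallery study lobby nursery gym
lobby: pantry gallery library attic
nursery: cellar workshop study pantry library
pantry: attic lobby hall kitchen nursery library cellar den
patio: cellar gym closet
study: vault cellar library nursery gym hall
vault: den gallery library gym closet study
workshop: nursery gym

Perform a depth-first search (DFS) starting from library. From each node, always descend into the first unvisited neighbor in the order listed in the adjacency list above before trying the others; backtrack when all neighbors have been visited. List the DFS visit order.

library, pantry, attic, lobby, gallery, hall, study, vault, den, cellar, patio, gym, workshop, nursery, closet, kitchen

Visit library
library → pantry
pantry → attic
attic → lobby
lobby → gallery
gallery → hall
hall → study
study → vault
vault → den
den → cellar
cellar → patio
patio → gym
gym → workshop
workshop → nursery
patio → closet
cellar → kitchen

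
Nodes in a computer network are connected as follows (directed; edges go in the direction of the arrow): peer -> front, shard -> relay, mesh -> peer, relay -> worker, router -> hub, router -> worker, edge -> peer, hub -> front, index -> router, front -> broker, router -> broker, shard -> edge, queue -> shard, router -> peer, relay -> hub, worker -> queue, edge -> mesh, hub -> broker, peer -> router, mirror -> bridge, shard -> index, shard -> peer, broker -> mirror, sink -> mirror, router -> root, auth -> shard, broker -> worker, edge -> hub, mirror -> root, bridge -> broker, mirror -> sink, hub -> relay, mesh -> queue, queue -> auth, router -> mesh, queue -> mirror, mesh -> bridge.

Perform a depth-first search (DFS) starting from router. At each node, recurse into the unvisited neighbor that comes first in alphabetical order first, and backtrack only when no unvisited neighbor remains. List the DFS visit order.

Visit router
router → broker
broker → mirror
mirror → bridge
mirror → root
mirror → sink
broker → worker
worker → queue
queue → auth
auth → shard
shard → edge
edge → hub
hub → front
hub → relay
edge → mesh
mesh → peer
shard → index

router -> broker -> mirror -> bridge -> root -> sink -> worker -> queue -> auth -> shard -> edge -> hub -> front -> relay -> mesh -> peer -> index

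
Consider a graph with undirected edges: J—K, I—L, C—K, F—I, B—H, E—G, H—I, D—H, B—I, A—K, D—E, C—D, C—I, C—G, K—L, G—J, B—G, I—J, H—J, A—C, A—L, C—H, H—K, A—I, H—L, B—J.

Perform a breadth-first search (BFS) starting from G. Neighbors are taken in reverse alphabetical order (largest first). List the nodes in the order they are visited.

G, J, E, C, B, K, I, H, D, A, L, F

Visit G; enqueue J, E, C, B → queue [J, E, C, B]
Visit J; enqueue K, I, H → queue [E, C, B, K, I, H]
Visit E; enqueue D → queue [C, B, K, I, H, D]
Visit C; enqueue A → queue [B, K, I, H, D, A]
Visit B → queue [K, I, H, D, A]
Visit K; enqueue L → queue [I, H, D, A, L]
Visit I; enqueue F → queue [H, D, A, L, F]
Visit H → queue [D, A, L, F]
Visit D → queue [A, L, F]
Visit A → queue [L, F]
Visit L → queue [F]
Visit F → queue []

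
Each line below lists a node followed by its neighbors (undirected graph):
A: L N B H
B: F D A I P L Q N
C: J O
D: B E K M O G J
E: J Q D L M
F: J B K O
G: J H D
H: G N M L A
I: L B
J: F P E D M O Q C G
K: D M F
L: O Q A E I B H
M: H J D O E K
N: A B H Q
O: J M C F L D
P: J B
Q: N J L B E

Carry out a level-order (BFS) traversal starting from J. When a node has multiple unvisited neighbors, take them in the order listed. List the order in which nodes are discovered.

Visit J; enqueue F, P, E, D, M, O, Q, C, G → queue [F, P, E, D, M, O, Q, C, G]
Visit F; enqueue B, K → queue [P, E, D, M, O, Q, C, G, B, K]
Visit P → queue [E, D, M, O, Q, C, G, B, K]
Visit E; enqueue L → queue [D, M, O, Q, C, G, B, K, L]
Visit D → queue [M, O, Q, C, G, B, K, L]
Visit M; enqueue H → queue [O, Q, C, G, B, K, L, H]
Visit O → queue [Q, C, G, B, K, L, H]
Visit Q; enqueue N → queue [C, G, B, K, L, H, N]
Visit C → queue [G, B, K, L, H, N]
Visit G → queue [B, K, L, H, N]
Visit B; enqueue A, I → queue [K, L, H, N, A, I]
Visit K → queue [L, H, N, A, I]
Visit L → queue [H, N, A, I]
Visit H → queue [N, A, I]
Visit N → queue [A, I]
Visit A → queue [I]
Visit I → queue []

J → F → P → E → D → M → O → Q → C → G → B → K → L → H → N → A → I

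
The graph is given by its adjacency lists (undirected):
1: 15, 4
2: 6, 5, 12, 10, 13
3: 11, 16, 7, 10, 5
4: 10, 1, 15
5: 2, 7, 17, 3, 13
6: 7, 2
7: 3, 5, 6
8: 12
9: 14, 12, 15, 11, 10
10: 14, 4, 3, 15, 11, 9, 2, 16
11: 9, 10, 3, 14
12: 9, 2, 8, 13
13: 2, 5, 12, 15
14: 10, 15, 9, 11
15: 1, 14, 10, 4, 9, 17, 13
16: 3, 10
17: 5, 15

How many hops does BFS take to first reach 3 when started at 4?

2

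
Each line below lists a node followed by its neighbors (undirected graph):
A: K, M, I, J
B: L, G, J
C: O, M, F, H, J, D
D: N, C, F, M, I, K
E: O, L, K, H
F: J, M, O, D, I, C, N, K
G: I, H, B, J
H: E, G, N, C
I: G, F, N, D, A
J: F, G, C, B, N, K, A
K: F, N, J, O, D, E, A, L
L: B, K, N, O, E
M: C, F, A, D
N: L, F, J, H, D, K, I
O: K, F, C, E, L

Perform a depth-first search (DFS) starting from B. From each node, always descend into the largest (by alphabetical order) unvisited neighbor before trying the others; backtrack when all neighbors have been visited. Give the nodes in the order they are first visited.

B → L → O → K → N → J → G → I → F → M → D → C → H → E → A

Visit B
B → L
L → O
O → K
K → N
N → J
J → G
G → I
I → F
F → M
M → D
D → C
C → H
H → E
M → A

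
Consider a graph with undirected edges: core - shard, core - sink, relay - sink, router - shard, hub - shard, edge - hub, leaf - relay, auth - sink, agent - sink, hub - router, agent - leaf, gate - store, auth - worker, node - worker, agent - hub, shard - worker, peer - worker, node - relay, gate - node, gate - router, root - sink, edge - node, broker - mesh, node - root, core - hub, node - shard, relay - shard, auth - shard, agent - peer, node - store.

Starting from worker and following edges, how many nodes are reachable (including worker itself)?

BFS from worker visits: worker, shard, peer, node, auth, router, relay, hub, core, agent, store, root, gate, edge, sink, leaf
Reachable nodes: 16 of 18 total.

16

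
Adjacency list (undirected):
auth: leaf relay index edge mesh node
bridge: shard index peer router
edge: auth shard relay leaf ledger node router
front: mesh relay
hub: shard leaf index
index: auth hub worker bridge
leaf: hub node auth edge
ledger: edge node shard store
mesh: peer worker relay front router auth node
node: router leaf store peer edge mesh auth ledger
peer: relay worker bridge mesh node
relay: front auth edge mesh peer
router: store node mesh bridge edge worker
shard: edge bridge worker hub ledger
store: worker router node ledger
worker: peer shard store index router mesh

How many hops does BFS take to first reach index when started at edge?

Level 0: edge
Level 1: auth, leaf, ledger, node, relay, router, shard
Level 2: bridge, front, hub, index, mesh, peer, store, worker
index first appears at level 2.

2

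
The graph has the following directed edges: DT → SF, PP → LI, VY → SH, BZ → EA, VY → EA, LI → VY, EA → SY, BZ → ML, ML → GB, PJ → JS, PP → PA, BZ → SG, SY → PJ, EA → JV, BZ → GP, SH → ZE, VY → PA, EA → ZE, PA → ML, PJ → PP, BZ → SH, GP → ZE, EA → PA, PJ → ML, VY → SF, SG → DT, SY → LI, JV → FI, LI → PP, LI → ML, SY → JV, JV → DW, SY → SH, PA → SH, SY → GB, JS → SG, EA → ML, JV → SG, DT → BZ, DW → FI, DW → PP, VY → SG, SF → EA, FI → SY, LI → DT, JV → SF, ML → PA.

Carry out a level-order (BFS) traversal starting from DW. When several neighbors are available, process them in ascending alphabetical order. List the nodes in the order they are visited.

Visit DW; enqueue FI, PP → queue [FI, PP]
Visit FI; enqueue SY → queue [PP, SY]
Visit PP; enqueue LI, PA → queue [SY, LI, PA]
Visit SY; enqueue GB, JV, PJ, SH → queue [LI, PA, GB, JV, PJ, SH]
Visit LI; enqueue DT, ML, VY → queue [PA, GB, JV, PJ, SH, DT, ML, VY]
Visit PA → queue [GB, JV, PJ, SH, DT, ML, VY]
Visit GB → queue [JV, PJ, SH, DT, ML, VY]
Visit JV; enqueue SF, SG → queue [PJ, SH, DT, ML, VY, SF, SG]
Visit PJ; enqueue JS → queue [SH, DT, ML, VY, SF, SG, JS]
Visit SH; enqueue ZE → queue [DT, ML, VY, SF, SG, JS, ZE]
Visit DT; enqueue BZ → queue [ML, VY, SF, SG, JS, ZE, BZ]
Visit ML → queue [VY, SF, SG, JS, ZE, BZ]
Visit VY; enqueue EA → queue [SF, SG, JS, ZE, BZ, EA]
Visit SF → queue [SG, JS, ZE, BZ, EA]
Visit SG → queue [JS, ZE, BZ, EA]
Visit JS → queue [ZE, BZ, EA]
Visit ZE → queue [BZ, EA]
Visit BZ; enqueue GP → queue [EA, GP]
Visit EA → queue [GP]
Visit GP → queue []

DW -> FI -> PP -> SY -> LI -> PA -> GB -> JV -> PJ -> SH -> DT -> ML -> VY -> SF -> SG -> JS -> ZE -> BZ -> EA -> GP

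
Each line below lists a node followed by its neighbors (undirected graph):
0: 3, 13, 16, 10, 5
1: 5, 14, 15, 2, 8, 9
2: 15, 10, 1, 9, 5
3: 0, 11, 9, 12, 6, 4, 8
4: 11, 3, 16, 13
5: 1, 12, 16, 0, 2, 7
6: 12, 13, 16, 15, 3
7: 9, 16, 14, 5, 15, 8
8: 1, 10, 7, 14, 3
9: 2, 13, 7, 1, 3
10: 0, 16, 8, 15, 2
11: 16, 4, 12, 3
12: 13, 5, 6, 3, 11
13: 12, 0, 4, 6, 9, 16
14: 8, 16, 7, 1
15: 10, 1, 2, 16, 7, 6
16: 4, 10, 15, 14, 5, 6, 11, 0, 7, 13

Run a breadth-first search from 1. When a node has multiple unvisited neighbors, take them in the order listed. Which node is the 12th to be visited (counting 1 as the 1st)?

Visit 1; enqueue 5, 14, 15, 2, 8, 9 → queue [5, 14, 15, 2, 8, 9]
Visit 5; enqueue 12, 16, 0, 7 → queue [14, 15, 2, 8, 9, 12, 16, 0, 7]
Visit 14 → queue [15, 2, 8, 9, 12, 16, 0, 7]
Visit 15; enqueue 10, 6 → queue [2, 8, 9, 12, 16, 0, 7, 10, 6]
Visit 2 → queue [8, 9, 12, 16, 0, 7, 10, 6]
Visit 8; enqueue 3 → queue [9, 12, 16, 0, 7, 10, 6, 3]
Visit 9; enqueue 13 → queue [12, 16, 0, 7, 10, 6, 3, 13]
Visit 12; enqueue 11 → queue [16, 0, 7, 10, 6, 3, 13, 11]
Visit 16; enqueue 4 → queue [0, 7, 10, 6, 3, 13, 11, 4]
Visit 0 → queue [7, 10, 6, 3, 13, 11, 4]
Visit 7 → queue [10, 6, 3, 13, 11, 4]
Visit 10 → queue [6, 3, 13, 11, 4]
Visit 6 → queue [3, 13, 11, 4]
Visit 3 → queue [13, 11, 4]
Visit 13 → queue [11, 4]
Visit 11 → queue [4]
Visit 4 → queue []

Visit order: 1, 5, 14, 15, 2, 8, 9, 12, 16, 0, 7, 10, 6, 3, 13, 11, 4

10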